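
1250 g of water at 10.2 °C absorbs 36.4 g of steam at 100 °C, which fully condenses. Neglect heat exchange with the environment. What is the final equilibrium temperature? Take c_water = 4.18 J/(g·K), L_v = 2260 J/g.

T_f ≈ 28.0 °C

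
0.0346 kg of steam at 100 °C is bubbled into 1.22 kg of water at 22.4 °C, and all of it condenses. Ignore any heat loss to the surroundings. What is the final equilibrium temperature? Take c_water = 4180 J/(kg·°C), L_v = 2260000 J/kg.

T_f ≈ 39.5 °C

Conservation of energy gives ΣQ = 0:
latent heat released on condensation: 0.0346×2260000 = 78196; condensate cools 100→T: 0.0346×4180×(T − 100) = 144.63(T − 100); water warms: 1.22×4180×(T − 22.4) = 5099.6(T − 22.4)
5244.2 T = 78196 + 14463 + 114231 = 206890
T ≈ 39.45 °C, under the boiling point, so the assumption holds.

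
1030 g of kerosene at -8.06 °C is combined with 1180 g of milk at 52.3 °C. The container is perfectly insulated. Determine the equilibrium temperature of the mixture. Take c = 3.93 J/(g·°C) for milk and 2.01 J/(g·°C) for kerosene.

T_f ≈ 33.7 °C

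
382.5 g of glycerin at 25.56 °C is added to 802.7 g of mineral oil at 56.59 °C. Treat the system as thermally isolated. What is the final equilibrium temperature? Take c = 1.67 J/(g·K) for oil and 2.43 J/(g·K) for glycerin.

With ΣQ=0 the equilibrium temperature is the m·c-weighted mean:
T_f = (1340.5×56.59 + 929.48×25.56) / (1340.5 + 929.48)
    = 99617 / 2270 ≈ 43.88 °C

T_f ≈ 43.9 °C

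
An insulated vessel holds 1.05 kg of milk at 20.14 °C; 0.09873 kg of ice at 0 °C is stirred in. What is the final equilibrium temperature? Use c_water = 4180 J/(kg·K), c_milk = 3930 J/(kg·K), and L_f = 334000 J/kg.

Taking heat into each body as positive, Σ m c ΔT = 0:
latent heat to melt: 0.09873×334000 = 32976
  meltwater 0→T: 0.09873×4180×T = 412.69 T
  milk: 4126.5(T − 20.14)
4539.2 T = 83108 − 32976 = 50132
T ≈ 11.04 °C (positive, so assuming full melt was valid).

T_f ≈ 11.0 °C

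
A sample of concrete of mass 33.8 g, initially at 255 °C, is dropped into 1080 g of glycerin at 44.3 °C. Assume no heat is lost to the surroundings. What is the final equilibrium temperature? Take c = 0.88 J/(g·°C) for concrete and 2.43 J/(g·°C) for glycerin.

T_f ≈ 46.7 °C

Net heat exchanged in the isolated system is zero:
33.8*0.88*(T − 255) + 1080*2.43*(T − 44.3) = 0
29.74(T − 255) + 2624.4(T − 44.3) = 0
2654.1 T = 123846
T = 123846/2654.1 ≈ 46.66 °C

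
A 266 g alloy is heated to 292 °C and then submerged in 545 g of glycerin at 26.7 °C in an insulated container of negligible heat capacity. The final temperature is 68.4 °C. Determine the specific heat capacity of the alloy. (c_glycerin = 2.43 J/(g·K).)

c ≈ 0.929 J/(g·K)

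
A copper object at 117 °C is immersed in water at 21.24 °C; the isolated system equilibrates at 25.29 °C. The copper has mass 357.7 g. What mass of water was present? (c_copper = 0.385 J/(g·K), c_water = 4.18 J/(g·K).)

m ≈ 746 g

|Q_copper| = |Q_water|:
357.7×0.385×(117 − 25.29) = m×4.18×(25.29 − 21.24)
16.93 m = 12630  ⇒  m ≈ 746 g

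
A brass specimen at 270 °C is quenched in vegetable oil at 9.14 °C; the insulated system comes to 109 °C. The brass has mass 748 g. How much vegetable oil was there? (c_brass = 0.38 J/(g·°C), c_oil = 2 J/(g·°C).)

m ≈ 229 g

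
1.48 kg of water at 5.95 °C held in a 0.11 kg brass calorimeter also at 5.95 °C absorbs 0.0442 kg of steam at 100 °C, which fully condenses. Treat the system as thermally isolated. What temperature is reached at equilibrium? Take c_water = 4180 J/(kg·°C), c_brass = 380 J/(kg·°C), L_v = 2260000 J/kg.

T_f ≈ 24.2 °C

Heat gained plus heat lost sum to zero:
latent heat released on condensation: 0.0442·2260000 = 99892
  condensate cools 100→T: 0.0442·4180·(T − 100) = 184.76(T − 100)
  water warms: 1.48·4180·(T − 5.95) = 6186.4(T − 5.95)
  cup: 41.8(T − 5.95)
6413 T = 99892 + 18476 + 37058 = 155425
T ≈ 24.24 °C — below 100 °C, confirming all the steam condensed.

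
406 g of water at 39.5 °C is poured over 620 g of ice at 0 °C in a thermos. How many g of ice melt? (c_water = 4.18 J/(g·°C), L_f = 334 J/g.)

m_melted ≈ 201 g

Cooling the water to 0 °C releases 406×4.18×39.5 = 67035 J.
To melt every bit of ice: 620×334 = 207080 J.
67035 J < 207080 J, so only part of the ice melts and the system sits at 0 °C.
Mass melted = 67035/334 ≈ 200.7 g.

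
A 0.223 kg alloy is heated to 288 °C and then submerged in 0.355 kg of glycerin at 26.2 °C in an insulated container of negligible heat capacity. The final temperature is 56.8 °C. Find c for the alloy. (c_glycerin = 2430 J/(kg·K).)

Net heat exchanged in the isolated system is zero:
0.223·c·(56.8 − 288) + 0.355·2430·(56.8 − 26.2) = 0
-51.56 c = -26397
c = -26397/-51.56 ≈ 512 J/(kg·K)

c ≈ 512 J/(kg·K)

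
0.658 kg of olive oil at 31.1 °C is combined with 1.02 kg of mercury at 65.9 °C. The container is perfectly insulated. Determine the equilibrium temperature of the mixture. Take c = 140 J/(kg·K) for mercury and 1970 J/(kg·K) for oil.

|Q_mercury| = |Q_oil|:
1.02*140*(65.9 − T) = 0.658*1970*(T − 31.1)
142.8(65.9 − T) = 1296.3(T − 31.1)
1439.1 T = 49724  ⇒  T ≈ 34.55 °C

T_f ≈ 34.6 °C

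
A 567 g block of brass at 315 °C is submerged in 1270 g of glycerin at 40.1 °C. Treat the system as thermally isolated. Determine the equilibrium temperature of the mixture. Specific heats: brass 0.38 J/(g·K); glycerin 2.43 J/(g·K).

T_f ≈ 58.0 °C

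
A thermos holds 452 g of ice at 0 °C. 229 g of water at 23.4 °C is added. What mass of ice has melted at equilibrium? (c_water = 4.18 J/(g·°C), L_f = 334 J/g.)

m_melted ≈ 67.1 g

Heat available from the water dropping to 0 °C: 229×4.18×23.4 = 22399 J.
To melt every bit of ice: 452×334 = 150968 J.
That's not enough to melt it all — equilibrium is at 0 °C with ice remaining.
m_melted×334 = 22399  ⇒  m_melted ≈ 67.06 g.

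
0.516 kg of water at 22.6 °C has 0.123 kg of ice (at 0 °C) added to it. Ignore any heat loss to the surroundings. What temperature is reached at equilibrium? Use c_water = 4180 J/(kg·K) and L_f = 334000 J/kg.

Energy balance with sensible and latent terms:
fusion: m_ice L_f = 0.123×334000 = 41082; warm the meltwater: 514.14 T; water: 2156.9(T − 22.6)
2671 T = 48745 − 41082 = 7663.5
T ≈ 2.87 °C — above 0 °C, consistent with complete melting.

T_f ≈ 2.9 °C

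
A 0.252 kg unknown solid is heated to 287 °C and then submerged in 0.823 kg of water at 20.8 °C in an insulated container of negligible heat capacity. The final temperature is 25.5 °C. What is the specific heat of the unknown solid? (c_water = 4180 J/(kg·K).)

c ≈ 245 J/(kg·K)

Taking heat into each body as positive, Σ m c ΔT = 0:
0.252×c×(25.5 − 287) + 0.823×4180×(25.5 − 20.8) = 0
-65.9 c = -16169
c = -16169/-65.9 ≈ 245.4 J/(kg·K)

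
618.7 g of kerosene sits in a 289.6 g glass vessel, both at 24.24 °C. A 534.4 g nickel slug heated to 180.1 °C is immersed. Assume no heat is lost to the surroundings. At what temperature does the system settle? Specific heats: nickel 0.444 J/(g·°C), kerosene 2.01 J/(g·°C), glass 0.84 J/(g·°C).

T_f = Σ m_i c_i T_i / Σ m_i c_i:
T_f = (237.27*180.1 + 1243.6*24.24 + 243.26*24.24) / (237.27 + 1243.6 + 243.26)
    = 78774 / 1724.1 ≈ 45.69 °C

T_f ≈ 45.7 °C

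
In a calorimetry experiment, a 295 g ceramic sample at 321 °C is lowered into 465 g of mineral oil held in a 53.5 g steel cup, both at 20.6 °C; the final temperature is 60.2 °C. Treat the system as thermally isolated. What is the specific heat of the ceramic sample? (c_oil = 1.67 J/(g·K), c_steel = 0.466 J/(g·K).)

Setting the total heat transfer to zero:
295×c×(60.2 − 321) + 465×1.67×(60.2 − 20.6) + 53.5×0.466×(60.2 − 20.6) = 0
-76936 c = -31739
c = -31739/-76936 ≈ 0.4125 J/(g·K)

c ≈ 0.413 J/(g·K)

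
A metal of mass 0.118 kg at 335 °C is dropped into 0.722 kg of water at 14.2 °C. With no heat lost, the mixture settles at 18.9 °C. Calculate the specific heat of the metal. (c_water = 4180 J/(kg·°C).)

Taking heat into each body as positive, Σ m c ΔT = 0:
0.118·c·(18.9 − 335) + 0.722·4180·(18.9 − 14.2) = 0
-37.3 c = -14184
c = -14184/-37.3 ≈ 380.3 J/(kg·°C)

c ≈ 380 J/(kg·°C)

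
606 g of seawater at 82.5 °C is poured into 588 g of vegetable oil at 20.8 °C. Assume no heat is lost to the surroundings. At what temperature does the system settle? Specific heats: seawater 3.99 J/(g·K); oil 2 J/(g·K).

T_f ≈ 62.3 °C

T_f is the heat-capacity-weighted average of the initial temperatures:
T_f = (2417.9·82.5 + 1176·20.8) / (2417.9 + 1176)
    = 223941 / 3593.9 ≈ 62.31 °C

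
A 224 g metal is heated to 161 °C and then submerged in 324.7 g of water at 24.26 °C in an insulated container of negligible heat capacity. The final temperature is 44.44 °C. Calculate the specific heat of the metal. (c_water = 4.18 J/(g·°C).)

c ≈ 1.05 J/(g·°C)

Heat gained plus heat lost sum to zero:
224·c·(44.44 − 161) + 324.7·4.18·(44.44 − 24.26) = 0
-26109 c = -27389
c = -27389/-26109 ≈ 1.049 J/(g·°C)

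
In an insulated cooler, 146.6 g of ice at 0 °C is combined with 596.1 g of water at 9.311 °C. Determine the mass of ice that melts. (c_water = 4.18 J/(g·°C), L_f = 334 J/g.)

m_melted ≈ 69.5 g

Cooling the water to 0 °C releases 596.1·4.18·9.311 = 23200 J.
Fully melting the ice requires m_ice L_f = 146.6·334 = 48964 J.
Since 23200 < 48964 J, not all the ice melts; equilibrium is at 0 °C.
m_melted·334 = 23200  ⇒  m_melted ≈ 69.46 g.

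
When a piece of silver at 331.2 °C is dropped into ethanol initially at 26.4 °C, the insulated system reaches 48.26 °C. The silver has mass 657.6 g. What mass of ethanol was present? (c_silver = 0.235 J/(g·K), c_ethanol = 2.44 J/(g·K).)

Energy conservation, ΣQ = 0:
657.6×0.235×(48.26 − 331.2) + m×2.44×(48.26 − 26.4) = 0
53.34 m = 43724
m = 43724/53.34 ≈ 819.8 g

m ≈ 820 g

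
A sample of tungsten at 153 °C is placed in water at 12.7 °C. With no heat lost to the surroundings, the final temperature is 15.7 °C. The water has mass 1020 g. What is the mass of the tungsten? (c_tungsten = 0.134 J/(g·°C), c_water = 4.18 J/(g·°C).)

m ≈ 695 g

|Q_tungsten| = |Q_water|:
m·0.134·(153 − 15.7) = 1020·4.18·(15.7 − 12.7)
18.4 m = 12791  ⇒  m ≈ 695.2 g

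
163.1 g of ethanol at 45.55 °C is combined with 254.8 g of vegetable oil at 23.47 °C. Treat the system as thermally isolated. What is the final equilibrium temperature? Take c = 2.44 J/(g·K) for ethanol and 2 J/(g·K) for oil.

T_f ≈ 33.2 °C

|Q_ethanol| = |Q_oil|:
163.1*2.44*(45.55 − T) = 254.8*2*(T − 23.47)
397.96(45.55 − T) = 509.6(T − 23.47)
907.56 T = 30088  ⇒  T ≈ 33.15 °C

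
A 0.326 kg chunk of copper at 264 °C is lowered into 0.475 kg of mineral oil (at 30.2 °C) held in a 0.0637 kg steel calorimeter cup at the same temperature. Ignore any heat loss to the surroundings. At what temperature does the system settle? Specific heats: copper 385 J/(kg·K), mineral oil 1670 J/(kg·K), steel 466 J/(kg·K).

Conservation of energy gives ΣQ = 0:
0.326×385×(T − 264) + 0.475×1670×(T − 30.2) + 0.0637×466×(T − 30.2) = 0
125.51(T − 264) + 793.25(T − 30.2) + 29.68(T − 30.2) = 0
(125.51 + 793.25 + 29.68) T = 125.51×264 + 793.25×30.2 + 29.68×30.2
T = 57987/948.44 ≈ 61.14 °C

T_f ≈ 61.1 °C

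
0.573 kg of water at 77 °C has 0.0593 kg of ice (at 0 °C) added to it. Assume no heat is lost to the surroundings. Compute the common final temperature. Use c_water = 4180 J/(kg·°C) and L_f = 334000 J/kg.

Let T be the final temperature. ΣQ_i = 0:
latent heat to melt: 0.0593×334000 = 19806
  meltwater 0→T: 0.0593×4180×T = 247.87 T
  water: 2395.1(T − 77)
2643 T = 184426 − 19806 = 164620
T ≈ 62.28 °C (positive, so assuming full melt was valid).

T_f ≈ 62.3 °C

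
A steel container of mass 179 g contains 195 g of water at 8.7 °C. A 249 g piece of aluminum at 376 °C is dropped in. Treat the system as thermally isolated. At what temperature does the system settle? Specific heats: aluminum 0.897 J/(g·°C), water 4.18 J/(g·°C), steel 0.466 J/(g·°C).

Net heat exchanged in the isolated system is zero:
249×0.897×(T − 376) + 195×4.18×(T − 8.7) + 179×0.466×(T − 8.7) = 0
223.35(T − 376) + 815.1(T − 8.7) + 83.41(T − 8.7) = 0
(223.35 + 815.1 + 83.41) T = 223.35×376 + 815.1×8.7 + 83.41×8.7
T = 91798 / 1121.9 = 81.8 °C

T_f ≈ 81.8 °C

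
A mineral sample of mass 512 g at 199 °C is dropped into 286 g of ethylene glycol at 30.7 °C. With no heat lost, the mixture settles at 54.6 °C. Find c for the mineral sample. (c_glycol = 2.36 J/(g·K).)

c ≈ 0.218 J/(g·K)

Heat lost by the mineral sample = heat gained by the glycol:
512·c·(199 − 54.6) = 286·2.36·(54.6 − 30.7)
73933 c = 16132  ⇒  c ≈ 0.2182 J/(g·K)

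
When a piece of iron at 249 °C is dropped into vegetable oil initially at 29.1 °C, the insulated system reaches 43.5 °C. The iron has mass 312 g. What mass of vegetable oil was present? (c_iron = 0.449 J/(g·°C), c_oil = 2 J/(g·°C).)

m ≈ 1000 g

Let T be the final temperature. ΣQ_i = 0:
312×0.449×(43.5 − 249) + m×2×(43.5 − 29.1) = 0
28.8 m = 28788
m = 28788/28.8 ≈ 999.6 g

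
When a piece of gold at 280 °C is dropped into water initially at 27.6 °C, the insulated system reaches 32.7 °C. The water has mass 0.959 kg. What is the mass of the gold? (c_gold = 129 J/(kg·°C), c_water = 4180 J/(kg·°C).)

Energy conservation, ΣQ = 0:
m·129·(32.7 − 280) + 0.959·4180·(32.7 − 27.6) = 0
-31902 m = -20444
m = -20444/-31902 ≈ 0.6408 kg

m ≈ 0.641 kg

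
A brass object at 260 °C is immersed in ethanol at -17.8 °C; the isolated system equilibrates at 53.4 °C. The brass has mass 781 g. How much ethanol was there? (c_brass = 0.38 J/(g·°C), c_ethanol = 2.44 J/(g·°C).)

Heat lost by the brass = heat gained by the ethanol:
781·0.38·(260 − 53.4) = m·2.44·(53.4 − (-17.8))
173.73 m = 61315  ⇒  m ≈ 352.9 g

m ≈ 353 g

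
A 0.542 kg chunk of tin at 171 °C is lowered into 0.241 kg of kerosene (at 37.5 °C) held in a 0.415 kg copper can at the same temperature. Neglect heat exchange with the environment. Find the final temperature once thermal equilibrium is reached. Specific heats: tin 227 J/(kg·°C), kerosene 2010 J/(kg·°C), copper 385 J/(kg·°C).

With ΣQ=0 the equilibrium temperature is the m·c-weighted mean:
T_f = (123.03*171 + 484.41*37.5 + 159.78*37.5) / (123.03 + 484.41 + 159.78)
    = 45196 / 767.22 ≈ 58.91 °C

T_f ≈ 58.9 °C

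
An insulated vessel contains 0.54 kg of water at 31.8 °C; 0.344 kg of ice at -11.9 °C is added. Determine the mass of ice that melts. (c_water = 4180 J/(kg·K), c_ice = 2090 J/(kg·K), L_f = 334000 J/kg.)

m_melted ≈ 0.189 kg

Heat available from the water dropping to 0 °C: 0.54×4180×31.8 = 71779 J.
Of that, 0.344×2090×11.9 = 8555.6 J goes to bring the ice to 0 °C, leaving 63223 J.
To melt every bit of ice: 0.344×334000 = 114896 J.
That's not enough to melt it all — equilibrium is at 0 °C with ice remaining.
m_melt = 63223 / L_f = 0.1893 kg.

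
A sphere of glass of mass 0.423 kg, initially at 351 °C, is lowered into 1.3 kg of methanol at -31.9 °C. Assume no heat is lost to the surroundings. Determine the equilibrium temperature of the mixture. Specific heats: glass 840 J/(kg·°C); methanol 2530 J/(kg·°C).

T_f ≈ 5.4 °C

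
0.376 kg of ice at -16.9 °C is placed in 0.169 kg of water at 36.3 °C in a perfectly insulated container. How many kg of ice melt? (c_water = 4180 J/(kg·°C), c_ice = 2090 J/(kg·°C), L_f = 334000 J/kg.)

Heat available from the water dropping to 0 °C: 0.169·4180·36.3 = 25643 J.
Warming the ice to 0 °C takes 0.376·2090·16.9 = 13281 J, leaving 12362 J for melting.
Melting all 0.376 kg of ice would need 0.376·334000 = 125584 J.
Since 12362 < 125584 J, not all the ice melts; equilibrium is at 0 °C.
m_melt = 12362 / L_f = 0.03701 kg.

m_melted ≈ 0.037 kg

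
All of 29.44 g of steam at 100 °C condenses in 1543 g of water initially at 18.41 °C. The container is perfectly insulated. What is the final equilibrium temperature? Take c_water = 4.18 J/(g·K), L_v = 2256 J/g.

T_f ≈ 30.0 °C

Net heat exchanged in the isolated system is zero:
steam→water at 100 °C releases m L_v = 29.44×2256 = 66417; condensed water 100 °C→T: 123.06(T − 100); water warms: 1543×4.18×(T − 18.41) = 6449.7(T − 18.41)
6572.8 T = 66417 + 12306 + 118740 = 197462
T ≈ 30.04 °C, under the boiling point, so the assumption holds.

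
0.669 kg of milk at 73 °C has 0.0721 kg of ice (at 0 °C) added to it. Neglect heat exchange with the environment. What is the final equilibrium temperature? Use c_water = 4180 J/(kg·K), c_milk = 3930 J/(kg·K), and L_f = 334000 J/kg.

Energy balance with sensible and latent terms:
fusion: m_ice L_f = 0.0721×334000 = 24081; warm the meltwater: 301.38 T; milk cools: 0.669×3930×(T − 73) = 2629.2(T − 73)
2930.5 T = 191929 − 24081 = 167848
T ≈ 57.28 °C — above 0 °C, consistent with complete melting.

T_f ≈ 57.3 °C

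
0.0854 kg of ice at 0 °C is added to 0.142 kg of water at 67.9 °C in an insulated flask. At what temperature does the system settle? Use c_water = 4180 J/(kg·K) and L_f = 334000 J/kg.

T_f ≈ 12.4 °C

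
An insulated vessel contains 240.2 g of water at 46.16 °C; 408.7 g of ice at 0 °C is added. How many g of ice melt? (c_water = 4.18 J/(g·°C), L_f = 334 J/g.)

m_melted ≈ 139 g

Cooling the water to 0 °C releases 240.2×4.18×46.16 = 46346 J.
Fully melting the ice requires m_ice L_f = 408.7×334 = 136506 J.
That's not enough to melt it all — equilibrium is at 0 °C with ice remaining.
m_melt = 46346 / L_f = 138.8 g.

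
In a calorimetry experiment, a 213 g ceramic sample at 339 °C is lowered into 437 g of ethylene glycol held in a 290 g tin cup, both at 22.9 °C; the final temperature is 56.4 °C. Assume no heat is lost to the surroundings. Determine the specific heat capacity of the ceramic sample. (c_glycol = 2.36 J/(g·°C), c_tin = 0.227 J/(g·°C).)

c ≈ 0.611 J/(g·°C)

Net heat exchanged in the isolated system is zero:
213×c×(56.4 − 339) + 437×2.36×(56.4 − 22.9) + 290×0.227×(56.4 − 22.9) = 0
-60194 c = -36755
c = -36755/-60194 ≈ 0.6106 J/(g·°C)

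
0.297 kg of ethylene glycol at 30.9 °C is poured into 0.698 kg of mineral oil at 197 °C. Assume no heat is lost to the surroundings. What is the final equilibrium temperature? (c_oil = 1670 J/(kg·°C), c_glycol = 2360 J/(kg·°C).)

T_f ≈ 134.6 °C

Set heat shed by the hot body equal to heat absorbed by the cold body:
0.698*1670*(197 − T) = 0.297*2360*(T − 30.9)
1165.7(197 − T) = 700.92(T − 30.9)
1866.6 T = 251293  ⇒  T ≈ 134.63 °C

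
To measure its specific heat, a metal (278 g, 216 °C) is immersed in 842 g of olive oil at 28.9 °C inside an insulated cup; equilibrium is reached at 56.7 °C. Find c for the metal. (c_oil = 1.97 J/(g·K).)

Energy conservation, ΣQ = 0:
278×c×(56.7 − 216) + 842×1.97×(56.7 − 28.9) = 0
-44285 c = -46113
c = -46113/-44285 ≈ 1.041 J/(g·K)

c ≈ 1.04 J/(g·K)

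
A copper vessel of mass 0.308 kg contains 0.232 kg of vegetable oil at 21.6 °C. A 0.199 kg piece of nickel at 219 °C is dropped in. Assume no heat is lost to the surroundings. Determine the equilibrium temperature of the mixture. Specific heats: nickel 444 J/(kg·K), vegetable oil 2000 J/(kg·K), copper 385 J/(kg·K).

T_f is the heat-capacity-weighted average of the initial temperatures:
T_f = (88.36·219 + 464·21.6 + 118.58·21.6) / (88.36 + 464 + 118.58)
    = 31934 / 670.94 ≈ 47.60 °C

T_f ≈ 47.6 °C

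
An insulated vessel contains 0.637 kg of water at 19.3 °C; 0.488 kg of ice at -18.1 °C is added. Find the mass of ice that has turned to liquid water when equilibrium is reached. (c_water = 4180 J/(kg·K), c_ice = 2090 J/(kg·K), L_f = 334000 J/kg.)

Heat available from the water dropping to 0 °C: 0.637×4180×19.3 = 51389 J.
Warming the ice to 0 °C takes 0.488×2090×18.1 = 18461 J, leaving 32929 J for melting.
To melt every bit of ice: 0.488×334000 = 162992 J.
That's not enough to melt it all — equilibrium is at 0 °C with ice remaining.
m_melt = 32929 / L_f = 0.09859 kg.

m_melted ≈ 0.0986 kg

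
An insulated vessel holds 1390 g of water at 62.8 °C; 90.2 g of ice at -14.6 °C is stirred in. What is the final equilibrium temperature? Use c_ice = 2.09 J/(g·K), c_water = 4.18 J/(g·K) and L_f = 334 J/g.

T_f ≈ 53.7 °C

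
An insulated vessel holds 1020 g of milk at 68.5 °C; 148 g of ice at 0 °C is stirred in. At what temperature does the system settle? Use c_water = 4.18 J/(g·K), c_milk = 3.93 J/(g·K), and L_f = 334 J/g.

Let T be the final temperature. ΣQ_i = 0:
melt ice: 148·334 = 49432
  warm the meltwater: 618.64 T
  milk cools: 1020·3.93·(T − 68.5) = 4008.6(T − 68.5)
4627.2 T = 274589 − 49432 = 225157
T ≈ 48.66 °C. Since T > 0 °C, the all-ice-melts assumption holds.

T_f ≈ 48.7 °C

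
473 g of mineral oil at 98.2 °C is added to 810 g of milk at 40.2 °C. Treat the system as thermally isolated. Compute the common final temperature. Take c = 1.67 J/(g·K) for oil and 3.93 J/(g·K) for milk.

T_f = Σ m_i c_i T_i / Σ m_i c_i:
T_f = (789.91·98.2 + 3183.3·40.2) / (789.91 + 3183.3)
    = 205538 / 3973.2 ≈ 51.73 °C

T_f ≈ 51.7 °C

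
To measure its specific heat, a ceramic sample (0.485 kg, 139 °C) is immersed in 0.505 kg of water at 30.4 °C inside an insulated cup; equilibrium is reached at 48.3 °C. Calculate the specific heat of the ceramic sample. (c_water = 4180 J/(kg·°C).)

c ≈ 859 J/(kg·°C)

Conservation of energy gives ΣQ = 0:
0.485·c·(48.3 − 139) + 0.505·4180·(48.3 − 30.4) = 0
-43.99 c = -37785
c = -37785/-43.99 ≈ 859 J/(kg·°C)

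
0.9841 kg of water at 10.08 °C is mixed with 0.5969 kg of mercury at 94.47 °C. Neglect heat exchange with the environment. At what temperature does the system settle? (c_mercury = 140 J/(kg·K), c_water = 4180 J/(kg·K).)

T_f ≈ 11.8 °C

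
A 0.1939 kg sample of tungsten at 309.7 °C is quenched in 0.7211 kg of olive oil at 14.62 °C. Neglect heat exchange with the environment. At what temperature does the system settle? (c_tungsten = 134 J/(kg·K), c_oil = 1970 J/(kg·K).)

Set heat shed by the hot body equal to heat absorbed by the cold body:
0.1939*134*(309.7 − T) = 0.7211*1970*(T − 14.62)
25.98(309.7 − T) = 1420.6(T − 14.62)
1446.5 T = 28816  ⇒  T ≈ 19.92 °C

T_f ≈ 19.9 °C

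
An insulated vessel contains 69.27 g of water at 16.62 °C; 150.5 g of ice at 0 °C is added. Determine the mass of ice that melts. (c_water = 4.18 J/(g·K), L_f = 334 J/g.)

Cooling the water to 0 °C releases 69.27·4.18·16.62 = 4812.3 J.
Fully melting the ice requires m_ice L_f = 150.5·334 = 50267 J.
Since 4812.3 < 50267 J, not all the ice melts; equilibrium is at 0 °C.
m_melt = 4812.3 / L_f = 14.41 g.

m_melted ≈ 14.4 g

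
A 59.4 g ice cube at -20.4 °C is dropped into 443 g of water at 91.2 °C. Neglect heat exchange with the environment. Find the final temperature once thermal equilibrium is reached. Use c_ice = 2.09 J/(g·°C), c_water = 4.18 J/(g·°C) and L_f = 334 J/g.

Sum of m c ΔT and latent-heat terms is zero:
ice -20.4→0 °C: 59.4·2.09·20.4 = 2532.6
  melt ice: 59.4·334 = 19840
  warm the meltwater: 248.29 T
  water cools: 443·4.18·(T − 91.2) = 1851.7(T − 91.2)
2100 T = 168879 − 22372 = 146507
T ≈ 69.76 °C — above 0 °C, consistent with complete melting.

T_f ≈ 69.8 °C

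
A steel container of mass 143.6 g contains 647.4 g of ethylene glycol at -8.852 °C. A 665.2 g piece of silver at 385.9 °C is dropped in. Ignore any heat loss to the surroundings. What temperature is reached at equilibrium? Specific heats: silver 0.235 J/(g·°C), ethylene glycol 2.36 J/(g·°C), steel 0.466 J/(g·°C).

T_f ≈ 26.4 °C

Heat gained plus heat lost sum to zero:
665.2*0.235*(T − 385.9) + 647.4*2.36*(T − (-8.852)) + 143.6*0.466*(T − (-8.852)) = 0
(156.32 + 1527.9 + 66.92) T = 156.32*385.9 + 1527.9*(-8.852) + 66.92*(-8.852)
T = 46208/1751.1 ≈ 26.39 °C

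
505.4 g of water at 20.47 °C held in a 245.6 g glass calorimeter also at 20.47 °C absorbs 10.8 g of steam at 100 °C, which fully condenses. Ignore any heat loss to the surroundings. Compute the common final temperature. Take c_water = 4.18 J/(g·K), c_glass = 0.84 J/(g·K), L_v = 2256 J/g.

T_f ≈ 32.3 °C

Conservation of energy gives ΣQ = 0:
latent heat released on condensation: 10.8·2256 = 24365
  condensed water 100 °C→T: 45.14(T − 100)
  original water: 2112.6(T − 20.47)
  cup: 206.3(T − 20.47)
2364 T = 24365 + 4514.4 + 47467 = 76347
T ≈ 32.30 °C — below 100 °C, confirming all the steam condensed.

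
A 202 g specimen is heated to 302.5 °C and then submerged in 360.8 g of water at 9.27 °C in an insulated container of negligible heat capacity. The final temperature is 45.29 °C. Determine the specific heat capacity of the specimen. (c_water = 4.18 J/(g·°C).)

c ≈ 1.05 J/(g·°C)

Taking heat into each body as positive, Σ m c ΔT = 0:
202×c×(45.29 − 302.5) + 360.8×4.18×(45.29 − 9.27) = 0
-51956 c = -54323
c = -54323/-51956 ≈ 1.046 J/(g·°C)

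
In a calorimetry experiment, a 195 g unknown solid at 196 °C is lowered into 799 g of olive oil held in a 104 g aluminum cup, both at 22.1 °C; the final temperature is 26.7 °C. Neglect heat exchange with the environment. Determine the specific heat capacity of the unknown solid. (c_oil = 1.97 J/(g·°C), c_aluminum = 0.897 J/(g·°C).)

Energy conservation, ΣQ = 0:
195·c·(26.7 − 196) + 799·1.97·(26.7 − 22.1) + 104·0.897·(26.7 − 22.1) = 0
-33014 c = -7669.7
c = -7669.7/-33014 ≈ 0.2323 J/(g·°C)

c ≈ 0.232 J/(g·°C)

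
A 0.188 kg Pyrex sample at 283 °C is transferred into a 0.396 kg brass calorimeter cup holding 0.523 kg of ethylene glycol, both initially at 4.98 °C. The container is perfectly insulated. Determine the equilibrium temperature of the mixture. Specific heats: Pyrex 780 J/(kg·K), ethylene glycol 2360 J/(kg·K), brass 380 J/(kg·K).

T_f ≈ 31.6 °C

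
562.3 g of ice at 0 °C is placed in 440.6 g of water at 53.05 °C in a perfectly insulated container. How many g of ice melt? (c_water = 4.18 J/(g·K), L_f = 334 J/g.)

m_melted ≈ 293 g

Water can give up m c ΔT = 440.6×4.18×53.05 = 97703 J before reaching 0 °C.
Melting all 562.3 g of ice would need 562.3×334 = 187808 J.
Since 97703 < 187808 J, not all the ice melts; equilibrium is at 0 °C.
m_melted×334 = 97703  ⇒  m_melted ≈ 292.5 g.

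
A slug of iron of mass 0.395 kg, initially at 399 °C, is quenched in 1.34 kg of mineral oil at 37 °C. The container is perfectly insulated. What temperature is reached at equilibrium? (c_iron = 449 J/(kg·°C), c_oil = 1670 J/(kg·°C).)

With ΣQ=0 the equilibrium temperature is the m·c-weighted mean:
T_f = (177.36*399 + 2237.8*37) / (177.36 + 2237.8)
    = 153563 / 2415.2 ≈ 63.58 °C

T_f ≈ 63.6 °C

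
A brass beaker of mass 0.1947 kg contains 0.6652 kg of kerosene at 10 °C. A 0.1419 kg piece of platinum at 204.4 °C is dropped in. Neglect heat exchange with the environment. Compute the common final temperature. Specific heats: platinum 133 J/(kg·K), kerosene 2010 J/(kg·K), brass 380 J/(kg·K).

T_f ≈ 12.6 °C

T_f is the heat-capacity-weighted average of the initial temperatures:
T_f = (18.87·204.4 + 1337.1·10 + 73.99·10) / (18.87 + 1337.1 + 73.99)
    = 17968 / 1429.9 ≈ 12.57 °C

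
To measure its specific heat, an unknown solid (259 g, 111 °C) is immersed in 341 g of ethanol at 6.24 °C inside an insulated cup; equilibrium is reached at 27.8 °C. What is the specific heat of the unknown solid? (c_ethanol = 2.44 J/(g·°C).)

c ≈ 0.832 J/(g·°C)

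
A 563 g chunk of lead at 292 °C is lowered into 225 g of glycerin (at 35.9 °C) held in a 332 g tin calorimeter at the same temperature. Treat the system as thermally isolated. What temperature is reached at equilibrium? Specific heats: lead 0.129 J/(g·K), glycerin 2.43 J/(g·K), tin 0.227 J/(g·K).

T_f ≈ 62.7 °C

With ΣQ=0 the equilibrium temperature is the m·c-weighted mean:
T_f = (72.63·292 + 546.75·35.9 + 75.36·35.9) / (72.63 + 546.75 + 75.36)
    = 43541 / 694.74 ≈ 62.67 °C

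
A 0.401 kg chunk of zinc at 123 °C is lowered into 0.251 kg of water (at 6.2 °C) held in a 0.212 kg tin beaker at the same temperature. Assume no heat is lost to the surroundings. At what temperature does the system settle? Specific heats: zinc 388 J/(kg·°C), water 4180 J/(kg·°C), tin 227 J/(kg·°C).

T_f ≈ 20.7 °C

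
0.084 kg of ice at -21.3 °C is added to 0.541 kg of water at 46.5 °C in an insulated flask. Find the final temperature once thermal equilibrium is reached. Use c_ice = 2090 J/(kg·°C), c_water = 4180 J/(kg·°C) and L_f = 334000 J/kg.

T_f ≈ 28.1 °C

Sum of m c ΔT and latent-heat terms is zero:
ice -21.3→0 °C: 0.084·2090·21.3 = 3739.4
  melt ice: 0.084·334000 = 28056
  warm the meltwater: 351.12 T
  water: 2261.4(T − 46.5)
2612.5 T = 105154 − 31795 = 73359
T ≈ 28.08 °C — above 0 °C, consistent with complete melting.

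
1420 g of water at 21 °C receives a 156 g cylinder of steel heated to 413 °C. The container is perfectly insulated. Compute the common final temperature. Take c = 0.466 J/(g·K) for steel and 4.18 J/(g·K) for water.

Energy conservation, ΣQ = 0:
156*0.466*(T − 413) + 1420*4.18*(T − 21) = 0
(72.7 + 5935.6) T = 72.7*413 + 5935.6*21
T = 154671/6008.3 ≈ 25.74 °C

T_f ≈ 25.7 °C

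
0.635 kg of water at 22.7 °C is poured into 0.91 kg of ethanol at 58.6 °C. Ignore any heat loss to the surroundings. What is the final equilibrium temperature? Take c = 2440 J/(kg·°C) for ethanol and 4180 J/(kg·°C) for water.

T_f = Σ m_i c_i T_i / Σ m_i c_i:
T_f = (2220.4*58.6 + 2654.3*22.7) / (2220.4 + 2654.3)
    = 190368 / 4874.7 ≈ 39.05 °C

T_f ≈ 39.1 °C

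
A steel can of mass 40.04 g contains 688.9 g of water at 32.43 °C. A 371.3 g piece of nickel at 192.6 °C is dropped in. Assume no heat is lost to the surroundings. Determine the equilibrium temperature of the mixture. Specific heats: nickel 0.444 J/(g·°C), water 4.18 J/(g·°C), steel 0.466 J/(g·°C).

T_f ≈ 41.1 °C

Heat gained plus heat lost sum to zero:
371.3*0.444*(T − 192.6) + 688.9*4.18*(T − 32.43) + 40.04*0.466*(T − 32.43) = 0
164.86(T − 192.6) + 2879.6(T − 32.43) + 18.66(T − 32.43) = 0
3063.1 T = 125742
T = 125742/3063.1 ≈ 41.05 °C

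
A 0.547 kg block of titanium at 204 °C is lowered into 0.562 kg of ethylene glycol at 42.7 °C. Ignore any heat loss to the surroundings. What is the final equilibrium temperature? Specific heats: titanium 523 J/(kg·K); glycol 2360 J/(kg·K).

Set heat shed by the hot body equal to heat absorbed by the cold body:
0.547·523·(204 − T) = 0.562·2360·(T − 42.7)
286.08(204 − T) = 1326.3(T − 42.7)
1612.4 T = 114994  ⇒  T ≈ 71.32 °C

T_f ≈ 71.3 °C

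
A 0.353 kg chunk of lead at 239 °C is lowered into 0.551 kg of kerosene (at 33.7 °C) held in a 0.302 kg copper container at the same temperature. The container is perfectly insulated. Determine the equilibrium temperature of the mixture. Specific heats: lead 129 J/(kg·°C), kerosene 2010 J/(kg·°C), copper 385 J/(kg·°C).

Heat gained plus heat lost sum to zero:
0.353·129·(T − 239) + 0.551·2010·(T − 33.7) + 0.302·385·(T − 33.7) = 0
45.54(T − 239) + 1107.5(T − 33.7) + 116.27(T − 33.7) = 0
1269.3 T = 52125
T = 52125 / 1269.3 = 41.1 °C

T_f ≈ 41.1 °C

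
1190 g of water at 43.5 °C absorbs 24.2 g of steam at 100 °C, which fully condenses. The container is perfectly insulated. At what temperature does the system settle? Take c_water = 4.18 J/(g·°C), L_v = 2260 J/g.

T_f ≈ 55.4 °C

Setting the total heat transfer to zero:
condense steam: −24.2×2260 = −54692
  condensate cools 100→T: 24.2×4.18×(T − 100) = 101.16(T − 100)
  water warms: 1190×4.18×(T − 43.5) = 4974.2(T − 43.5)
5075.4 T = 54692 + 10116 + 216378 = 281185
T ≈ 55.40 °C, under the boiling point, so the assumption holds.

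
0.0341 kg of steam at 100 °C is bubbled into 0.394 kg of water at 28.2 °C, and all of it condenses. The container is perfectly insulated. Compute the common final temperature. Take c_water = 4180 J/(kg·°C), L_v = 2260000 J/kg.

T_f ≈ 77.0 °C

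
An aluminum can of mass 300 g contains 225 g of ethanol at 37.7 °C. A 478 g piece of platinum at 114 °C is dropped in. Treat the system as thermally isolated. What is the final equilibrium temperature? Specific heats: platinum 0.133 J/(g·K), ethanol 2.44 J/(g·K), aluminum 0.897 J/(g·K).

T_f ≈ 43.2 °C

Taking heat into each body as positive, Σ m c ΔT = 0:
478×0.133×(T − 114) + 225×2.44×(T − 37.7) + 300×0.897×(T − 37.7) = 0
(63.57 + 549 + 269.1) T = 63.57×114 + 549×37.7 + 269.1×37.7
T = 38090 / 881.67 = 43.2 °C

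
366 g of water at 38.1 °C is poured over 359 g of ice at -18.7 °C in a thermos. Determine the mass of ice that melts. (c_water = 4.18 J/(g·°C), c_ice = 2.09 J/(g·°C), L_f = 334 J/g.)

m_melted ≈ 133 g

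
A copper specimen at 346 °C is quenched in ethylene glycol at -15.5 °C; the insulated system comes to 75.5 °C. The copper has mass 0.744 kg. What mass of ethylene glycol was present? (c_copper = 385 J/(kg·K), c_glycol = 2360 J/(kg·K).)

Heat lost by the copper = heat gained by the glycol:
0.744·385·(346 − 75.5) = m·2360·(75.5 − (-15.5))
214760 m = 77482  ⇒  m ≈ 0.3608 kg

m ≈ 0.361 kg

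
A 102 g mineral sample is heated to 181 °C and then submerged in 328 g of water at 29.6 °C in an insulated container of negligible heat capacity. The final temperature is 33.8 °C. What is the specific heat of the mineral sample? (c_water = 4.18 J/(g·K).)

Heat lost by the mineral sample = heat gained by the water:
102·c·(181 − 33.8) = 328·4.18·(33.8 − 29.6)
15014 c = 5758.4  ⇒  c ≈ 0.3835 J/(g·K)

c ≈ 0.384 J/(g·K)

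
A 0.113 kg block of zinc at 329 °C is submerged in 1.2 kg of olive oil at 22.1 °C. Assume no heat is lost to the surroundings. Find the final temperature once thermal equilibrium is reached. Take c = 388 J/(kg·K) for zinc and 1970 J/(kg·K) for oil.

T_f ≈ 27.7 °C

T_f = Σ m_i c_i T_i / Σ m_i c_i:
T_f = (43.84×329 + 2364×22.1) / (43.84 + 2364)
    = 66669 / 2407.8 ≈ 27.69 °C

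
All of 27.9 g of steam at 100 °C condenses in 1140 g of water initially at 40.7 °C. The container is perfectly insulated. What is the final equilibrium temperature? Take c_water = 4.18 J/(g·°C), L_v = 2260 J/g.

T_f ≈ 55.0 °C

Taking heat into each body as positive, Σ m c ΔT = 0:
latent heat released on condensation: 27.9·2260 = 63054
  condensed water 100 °C→T: 116.62(T − 100)
  water warms: 1140·4.18·(T − 40.7) = 4765.2(T − 40.7)
4881.8 T = 63054 + 11662 + 193944 = 268660
T ≈ 55.03 °C (< 100 °C, so full condensation is consistent).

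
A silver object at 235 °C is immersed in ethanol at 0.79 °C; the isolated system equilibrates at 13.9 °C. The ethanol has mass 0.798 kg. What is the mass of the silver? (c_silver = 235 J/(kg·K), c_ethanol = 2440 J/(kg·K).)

Heat lost by the silver = heat gained by the ethanol:
m×235×(235 − 13.9) = 0.798×2440×(13.9 − 0.79)
51958 m = 25527  ⇒  m ≈ 0.4913 kg

m ≈ 0.491 kg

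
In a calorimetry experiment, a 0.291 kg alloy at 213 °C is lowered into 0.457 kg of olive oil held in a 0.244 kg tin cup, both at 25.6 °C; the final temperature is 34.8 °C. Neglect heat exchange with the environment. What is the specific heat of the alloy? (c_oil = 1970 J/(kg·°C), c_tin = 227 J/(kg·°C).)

Let T be the final temperature. ΣQ_i = 0:
0.291·c·(34.8 − 213) + 0.457·1970·(34.8 − 25.6) + 0.244·227·(34.8 − 25.6) = 0
-51.86 c = -8792.2
c = -8792.2/-51.86 ≈ 169.6 J/(kg·°C)

c ≈ 170 J/(kg·°C)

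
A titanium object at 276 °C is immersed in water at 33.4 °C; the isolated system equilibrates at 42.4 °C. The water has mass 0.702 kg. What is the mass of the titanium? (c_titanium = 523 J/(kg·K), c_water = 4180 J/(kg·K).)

m ≈ 0.216 kg

Energy conservation, ΣQ = 0:
m×523×(42.4 − 276) + 0.702×4180×(42.4 − 33.4) = 0
-122173 m = -26409
m = -26409/-122173 ≈ 0.2162 kg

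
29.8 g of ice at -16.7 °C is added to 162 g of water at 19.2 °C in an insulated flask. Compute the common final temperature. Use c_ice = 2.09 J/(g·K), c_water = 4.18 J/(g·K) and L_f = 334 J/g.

T_f ≈ 2.5 °C

Conservation of energy gives ΣQ = 0:
warm ice to 0 °C: 29.8×2.09×(0 − (-16.7)) = 1040.1
  latent heat to melt: 29.8×334 = 9953.2
  meltwater 0→T: 29.8×4.18×T = 124.56 T
  water cools: 162×4.18×(T − 19.2) = 677.16(T − 19.2)
801.72 T = 13001 − 10993 = 2008.2
T ≈ 2.50 °C. Since T > 0 °C, the all-ice-melts assumption holds.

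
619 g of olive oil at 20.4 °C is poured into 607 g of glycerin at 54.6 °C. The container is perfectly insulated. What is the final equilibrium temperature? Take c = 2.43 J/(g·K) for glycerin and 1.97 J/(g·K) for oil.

Setting the total heat transfer to zero:
607·2.43·(T − 54.6) + 619·1.97·(T − 20.4) = 0
(1475 + 1219.4) T = 1475·54.6 + 1219.4·20.4
T = 105412/2694.4 ≈ 39.12 °C

T_f ≈ 39.1 °C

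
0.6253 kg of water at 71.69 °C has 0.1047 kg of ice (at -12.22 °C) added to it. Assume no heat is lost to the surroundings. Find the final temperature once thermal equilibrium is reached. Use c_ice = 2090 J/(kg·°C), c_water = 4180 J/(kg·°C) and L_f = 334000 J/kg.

T_f ≈ 49.1 °C

Energy conservation, ΣQ = 0:
warm ice to 0 °C: 0.1047·2090·(0 − (-12.22)) = 2674
  latent heat to melt: 0.1047·334000 = 34970
  meltwater 0→T: 0.1047·4180·T = 437.65 T
  water cools: 0.6253·4180·(T − 71.69) = 2613.8(T − 71.69)
3051.4 T = 187380 − 37644 = 149736
T ≈ 49.07 °C (positive, so assuming full melt was valid).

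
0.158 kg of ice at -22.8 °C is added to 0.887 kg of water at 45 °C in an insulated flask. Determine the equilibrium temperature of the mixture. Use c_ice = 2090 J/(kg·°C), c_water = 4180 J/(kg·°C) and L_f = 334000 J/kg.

T_f ≈ 24.4 °C

Conservation of energy gives ΣQ = 0:
warm ice to 0 °C: 0.158·2090·(0 − (-22.8)) = 7529
  fusion: m_ice L_f = 0.158·334000 = 52772
  meltwater 0→T: 0.158·4180·T = 660.44 T
  water cools: 0.887·4180·(T − 45) = 3707.7(T − 45)
4368.1 T = 166845 − 60301 = 106544
T ≈ 24.39 °C — above 0 °C, consistent with complete melting.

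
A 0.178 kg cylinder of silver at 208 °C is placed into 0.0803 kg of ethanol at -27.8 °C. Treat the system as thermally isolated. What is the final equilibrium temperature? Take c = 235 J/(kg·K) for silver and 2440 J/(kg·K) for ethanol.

T_f is the heat-capacity-weighted average of the initial temperatures:
T_f = (41.83·208 + 195.93·(-27.8)) / (41.83 + 195.93)
    = 3253.7 / 237.76 ≈ 13.68 °C

T_f ≈ 13.7 °C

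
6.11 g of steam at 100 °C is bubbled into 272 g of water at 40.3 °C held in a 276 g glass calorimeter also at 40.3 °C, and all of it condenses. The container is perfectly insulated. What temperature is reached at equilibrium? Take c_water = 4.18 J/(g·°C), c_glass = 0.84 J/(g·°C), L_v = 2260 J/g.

Let T be the final temperature. ΣQ_i = 0:
condense steam: −6.11×2260 = −13809
  condensate cools 100→T: 6.11×4.18×(T − 100) = 25.54(T − 100)
  water warms: 272×4.18×(T − 40.3) = 1137(T − 40.3)
  glass cup: 276×0.84×(T − 40.3) = 231.84(T − 40.3)
1394.3 T = 13809 + 2554 + 55163 = 71525
T ≈ 51.30 °C, under the boiling point, so the assumption holds.

T_f ≈ 51.3 °C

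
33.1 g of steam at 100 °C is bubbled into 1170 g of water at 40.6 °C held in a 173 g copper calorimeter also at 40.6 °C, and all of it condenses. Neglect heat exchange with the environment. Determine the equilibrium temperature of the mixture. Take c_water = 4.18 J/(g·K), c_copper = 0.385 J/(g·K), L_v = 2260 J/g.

Conservation of energy gives ΣQ = 0:
condense steam: −33.1×2260 = −74806; condensed water 100 °C→T: 138.36(T − 100); water warms: 1170×4.18×(T − 40.6) = 4890.6(T − 40.6); cup: 66.61(T − 40.6)
5095.6 T = 74806 + 13836 + 201263 = 289904
T ≈ 56.89 °C (< 100 °C, so full condensation is consistent).

T_f ≈ 56.9 °C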